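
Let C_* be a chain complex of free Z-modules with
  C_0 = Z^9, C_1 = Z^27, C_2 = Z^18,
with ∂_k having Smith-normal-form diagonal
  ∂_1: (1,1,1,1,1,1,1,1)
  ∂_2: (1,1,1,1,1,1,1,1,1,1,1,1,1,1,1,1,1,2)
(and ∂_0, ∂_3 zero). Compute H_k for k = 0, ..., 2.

H_0: b_0 = 9 − 0 − 8 = 1; torsion from ∂_1 factors > 1: none. So H_0 ≅ Z.
H_1: b_1 = 27 − 8 − 18 = 1; torsion from ∂_2 factors > 1: [2]. So H_1 ≅ Z ⊕ Z/2Z.
H_2: b_2 = 18 − 18 − 0 = 0; torsion from ∂_3 factors > 1: none. So H_2 ≅ 0.

H_0 ≅ Z,  H_1 ≅ Z ⊕ Z/2Z,  H_2 = 0.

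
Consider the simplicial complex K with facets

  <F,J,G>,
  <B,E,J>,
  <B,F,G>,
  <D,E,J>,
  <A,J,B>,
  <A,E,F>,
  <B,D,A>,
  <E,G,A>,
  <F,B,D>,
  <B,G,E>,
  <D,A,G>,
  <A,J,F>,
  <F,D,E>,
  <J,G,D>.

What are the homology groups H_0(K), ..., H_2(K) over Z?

Take the total order A < B < D < E < F < G < J on the vertex set. Then K (dimension 2) consists of the simplices:

  0-simplices (7): A, B, D, E, F, G, J
  1-simplices (21): AB, AD, AE, AF, AG, AJ, BD, BE, BF, BG, BJ, DE, DF, DG, DJ, EF, EG, EJ, FG, FJ, GJ
  2-simplices (14): ABD, ABJ, ADG, AEF, AEG, AFJ, BDF, BEG, BEJ, BFG, DEF, DEJ, DGJ, FGJ

Hence C_0 ≅ Z^7, C_1 ≅ Z^21, C_2 ≅ Z^14.

The boundary map ∂_1: C_1 → C_0 sends each edge [p,q] (with p < q) to q − p. For instance
  ∂AD = D − A.
As a 7×21 matrix over Z this has rank 6, with invariant factors (1,1,1,1,1,1).

∂_2: C_2 → C_1 maps a triangle to the signed sum of its edges. For instance
  ∂BEJ = EJ − BJ + BE,
  ∂BEG = EG − BG + BE.
The 21×14 boundary matrix has rank 13 and Smith normal form diag(1,1,1,1,1,1,1,1,1,1,1,1,1).

Computing H_k = (kernel of ∂_k) / (image of ∂_{k+1}):

  H_0: rank C_0 − rank ∂_1 = 7 − 6 = 1, and the invariant factors of ∂_1 are all 1, so H_0 = Z.
  H_1: rank ker ∂_1 − rank ∂_2 = (21 − 6) − 13 = 2, and the invariant factors of ∂_2 are all 1, so H_1 = Z^2.
  H_2: rank ker ∂_2 − rank ∂_3 = (14 − 13) − 0 = 1, and there is no ∂_3, so H_2 = Z.

(K is a triangulation of the torus T^2.)

H_0 = Z,  H_1 = Z^2,  H_2 = Z.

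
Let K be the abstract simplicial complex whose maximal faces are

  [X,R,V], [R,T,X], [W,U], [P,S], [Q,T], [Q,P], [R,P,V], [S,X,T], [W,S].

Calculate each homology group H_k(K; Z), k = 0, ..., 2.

Order the vertices as P < Q < R < S < T < U < V < W < X. Listing each simplex with vertices in this order, K has dimension 2 with simplices:

  0-simplices (9): P, Q, R, S, T, U, V, W, X
  1-simplices (14): PQ, PR, PS, PV, QT, RT, RV, RX, ST, SW, SX, TX, UW, VX
  2-simplices (4): PRV, RTX, RVX, STX

so the chain groups are C_0 ≅ Z^9, C_1 ≅ Z^14, C_2 ≅ Z^4.

∂_1: C_1 → C_0 sends each edge [p,q] (with p < q) to q − p. For instance
  ∂PR = R − P.
The resulting 9×14 matrix has rank 8, and its Smith normal form has invariant factors (1,1,1,1,1,1,1,1).

The boundary map ∂_2: C_2 → C_1 acts by ∂[p,q,r] = [q,r] − [p,r] + [p,q]. For instance
  ∂PRV = RV − PV + PR,
  ∂STX = TX − SX + ST.
This gives a 14×4 integer matrix of rank 4; reducing to Smith normal form yields diagonal entries (1,1,1,1).

From H_k ≅ ker(∂_k) / im(∂_{k+1}) we obtain:

  H_0: rank C_0 − rank ∂_1 = 9 − 8 = 1, and the invariant factors of ∂_1 are all 1, so H_0 = Z.
  H_1: rank ker ∂_1 − rank ∂_2 = (14 − 8) − 4 = 2, and the invariant factors of ∂_2 are all 1, so H_1 = Z^2.
  H_2: rank ker ∂_2 − rank ∂_3 = (4 − 4) − 0 = 0, and there is no ∂_3, so H_2 = 0.

H_0 = Z,  H_1 = Z^2,  H_2 = 0.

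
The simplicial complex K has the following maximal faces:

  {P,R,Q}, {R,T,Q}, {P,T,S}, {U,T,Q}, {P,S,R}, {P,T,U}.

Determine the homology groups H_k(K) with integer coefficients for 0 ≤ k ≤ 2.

K has 6 vertices, 12 edges, 6 triangles.
rank ∂_0 = 0, rank ∂_1 = 5 ⇒ b_0 = 6 − 0 − 5 = 1; all invariant factors of ∂_1 are 1 so no torsion. So H_0 ≅ Z.
rank ∂_1 = 5, rank ∂_2 = 6 ⇒ b_1 = 12 − 5 − 6 = 1; all invariant factors of ∂_2 are 1 so no torsion. So H_1 ≅ Z.
rank ∂_2 = 6, rank ∂_3 = 0 ⇒ b_2 = 6 − 6 − 0 = 0. So H_2 ≅ 0.

H_0 = Z,  H_1 = Z,  H_2 = 0.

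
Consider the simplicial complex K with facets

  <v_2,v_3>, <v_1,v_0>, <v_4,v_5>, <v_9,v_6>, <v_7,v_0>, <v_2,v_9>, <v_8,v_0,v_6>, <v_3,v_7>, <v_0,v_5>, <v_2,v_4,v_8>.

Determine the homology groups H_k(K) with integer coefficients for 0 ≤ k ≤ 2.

We work with the vertex ordering v_0 < v_1 < v_2 < v_3 < v_4 < v_5 < v_6 < v_7 < v_8 < v_9. The simplices of K, each written with vertices in increasing order, are:

  0-simplices (10): [v_0], [v_1], [v_2], [v_3], [v_4], [v_5], [v_6], [v_7], [v_8], [v_9]
  1-simplices (14): [v_0,v_1], [v_0,v_5], [v_0,v_6], [v_0,v_7], [v_0,v_8], [v_2,v_3], [v_2,v_4], [v_2,v_8], [v_2,v_9], [v_3,v_7], [v_4,v_5], [v_4,v_8], [v_6,v_8], [v_6,v_9]
  2-simplices (2): [v_0,v_6,v_8], [v_2,v_4,v_8]

so the chain groups are C_0 ≅ Z^10, C_1 ≅ Z^14, C_2 ≅ Z^2.

Boundary ∂_1: C_1 → C_0 sends each edge [p,q] (with p < q) to q − p. For instance
  ∂[v_6,v_9] = [v_9] − [v_6].
As a 10×14 matrix over Z this has rank 9, with invariant factors (1,1,1,1,1,1,1,1,1).

The boundary map ∂_2: C_2 → C_1 sends each 2-simplex [p,q,r] to [q,r] − [p,r] + [p,q]. For instance
  ∂[v_0,v_6,v_8] = [v_6,v_8] − [v_0,v_8] + [v_0,v_6],
  ∂[v_2,v_4,v_8] = [v_4,v_8] − [v_2,v_8] + [v_2,v_4].
The resulting 14×2 matrix has rank 2, and its Smith normal form has invariant factors (1,1).

Computing H_k = (kernel of ∂_k) / (image of ∂_{k+1}):

  H_0: rank C_0 − rank ∂_1 = 10 − 9 = 1, and the invariant factors of ∂_1 are all 1, so H_0 = Z.
  H_1: rank ker ∂_1 − rank ∂_2 = (14 − 9) − 2 = 3, and the invariant factors of ∂_2 are all 1, so H_1 = Z^3.
  H_2: rank ker ∂_2 − rank ∂_3 = (2 − 2) − 0 = 0, and there is no ∂_3, so H_2 = 0.

As a check, the Euler characteristic is 10 − 14 + 2 = -2, which agrees with 1 − 3 + 0 = -2.

H_0 ≅ Z,  H_1 ≅ Z^3,  H_2 = 0.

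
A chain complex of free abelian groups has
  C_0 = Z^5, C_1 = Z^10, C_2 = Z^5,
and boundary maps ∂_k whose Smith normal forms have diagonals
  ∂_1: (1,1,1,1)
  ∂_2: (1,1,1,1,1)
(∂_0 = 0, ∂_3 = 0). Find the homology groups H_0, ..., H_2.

H_0: b_0 = 5 − 0 − 4 = 1; torsion from ∂_1 factors > 1: none. So H_0 = Z.
H_1: b_1 = 10 − 4 − 5 = 1; torsion from ∂_2 factors > 1: none. So H_1 = Z.
H_2: b_2 = 5 − 5 − 0 = 0; torsion from ∂_3 factors > 1: none. So H_2 = 0.

H_0 = Z,  H_1 = Z,  H_2 = 0.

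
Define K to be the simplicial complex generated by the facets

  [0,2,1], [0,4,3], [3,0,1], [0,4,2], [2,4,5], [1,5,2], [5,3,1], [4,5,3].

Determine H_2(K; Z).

H_2 ≅ Z.

Order the vertices as 0 < 1 < 2 < 3 < 4 < 5. Listing each simplex with vertices in this order, K has dimension 2 with simplices:

  0-simplices (6): [0], [1], [2], [3], [4], [5]
  1-simplices (12): [0,1], [0,2], [0,3], [0,4], [1,2], [1,3], [1,5], [2,4], [2,5], [3,4], [3,5], [4,5]
  2-simplices (8): [0,1,2], [0,1,3], [0,2,4], [0,3,4], [1,2,5], [1,3,5], [2,4,5], [3,4,5]

giving chain groups C_0 ≅ Z^6, C_1 ≅ Z^12, C_2 ≅ Z^8.

Boundary ∂_1: C_1 → C_0 is given by ∂[p,q] = [q] − [p]. For instance
  ∂[0,1] = [1] − [0].
As a 6×12 matrix over Z this has rank 5, with invariant factors (1,1,1,1,1).

∂_2: C_2 → C_1 acts by ∂[p,q,r] = [q,r] − [p,r] + [p,q]. For instance
  ∂[0,1,3] = [1,3] − [0,3] + [0,1],
  ∂[3,4,5] = [4,5] − [3,5] + [3,4].
The resulting 12×8 matrix has rank 7, and its Smith normal form has invariant factors (1,1,1,1,1,1,1).

From H_k ≅ ker(∂_k) / im(∂_{k+1}) we obtain:

  H_2: rank ker ∂_2 − rank ∂_3 = (8 − 7) − 0 = 1, and there is no ∂_3, so H_2 ≅ Z.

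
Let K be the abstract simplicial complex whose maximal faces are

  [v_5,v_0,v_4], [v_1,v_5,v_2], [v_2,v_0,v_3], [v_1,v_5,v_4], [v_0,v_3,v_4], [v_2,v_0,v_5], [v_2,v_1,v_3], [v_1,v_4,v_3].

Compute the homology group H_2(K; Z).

H_2 ≅ Z.

Fix the vertex order v_0 < v_1 < v_2 < v_3 < v_4 < v_5 and write every simplex with vertices in increasing order. Then dim K = 2 and the simplices of K are:

  0-simplices (6): [v_0], [v_1], [v_2], [v_3], [v_4], [v_5]
  1-simplices (12): [v_0,v_2], [v_0,v_3], [v_0,v_4], [v_0,v_5], [v_1,v_2], [v_1,v_3], [v_1,v_4], [v_1,v_5], [v_2,v_3], [v_2,v_5], [v_3,v_4], [v_4,v_5]
  2-simplices (8): [v_0,v_2,v_3], [v_0,v_2,v_5], [v_0,v_3,v_4], [v_0,v_4,v_5], [v_1,v_2,v_3], [v_1,v_2,v_5], [v_1,v_3,v_4], [v_1,v_4,v_5]

so the chain groups are C_0 ≅ Z^6, C_1 ≅ Z^12, C_2 ≅ Z^8.

∂_1: C_1 → C_0 sends each edge [p,q] (with p < q) to q − p. For instance
  ∂[v_1,v_3] = [v_3] − [v_1].
As a 6×12 matrix over Z this has rank 5, with invariant factors (1,1,1,1,1).

∂_2: C_2 → C_1 sends each 2-simplex [p,q,r] to [q,r] − [p,r] + [p,q]. For instance
  ∂[v_1,v_2,v_3] = [v_2,v_3] − [v_1,v_3] + [v_1,v_2],
  ∂[v_0,v_2,v_5] = [v_2,v_5] − [v_0,v_5] + [v_0,v_2].
This gives a 12×8 integer matrix of rank 7; reducing to Smith normal form yields diagonal entries (1,1,1,1,1,1,1).

Computing H_k = (kernel of ∂_k) / (image of ∂_{k+1}):

  H_2: rank ker ∂_2 − rank ∂_3 = (8 − 7) − 0 = 1, and there is no ∂_3, so H_2 ≅ Z.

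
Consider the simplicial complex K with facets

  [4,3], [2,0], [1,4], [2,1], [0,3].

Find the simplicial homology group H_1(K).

Fix the vertex order 0 < 1 < 2 < 3 < 4 and write every simplex with vertices in increasing order. Then dim K = 1 and the simplices of K are:

  0-simplices (5): [0], [1], [2], [3], [4]
  1-simplices (5): [0,2], [0,3], [1,2], [1,4], [3,4]

Hence C_0 ≅ Z^5, C_1 ≅ Z^5.

Boundary ∂_1: C_1 → C_0 is given by ∂[p,q] = [q] − [p]. For instance
  ∂[3,4] = [4] − [3].
The 5×5 boundary matrix has rank 4 and Smith normal form diag(1,1,1,1).

Reading off H_k = ker ∂_k / im ∂_{k+1}:

  H_1: rank ker ∂_1 − rank ∂_2 = (5 − 4) − 0 = 1, and there is no ∂_2, so H_1 ≅ Z.

(K is a triangulation of the circle S^1.)

H_1 = Z.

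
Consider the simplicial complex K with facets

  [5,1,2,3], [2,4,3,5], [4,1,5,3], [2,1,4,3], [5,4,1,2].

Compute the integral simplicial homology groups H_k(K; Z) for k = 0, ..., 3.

Order the vertices as 1 < 2 < 3 < 4 < 5. Listing each simplex with vertices in this order, K has dimension 3 with simplices:

  0-simplices (5): [1], [2], [3], [4], [5]
  1-simplices (10): [1,2], [1,3], [1,4], [1,5], [2,3], [2,4], [2,5], [3,4], [3,5], [4,5]
  2-simplices (10): [1,2,3], [1,2,4], [1,2,5], [1,3,4], [1,3,5], [1,4,5], [2,3,4], [2,3,5], [2,4,5], [3,4,5]
  3-simplices (5): [1,2,3,4], [1,2,3,5], [1,2,4,5], [1,3,4,5], [2,3,4,5]

giving chain groups C_0 ≅ Z^5, C_1 ≅ Z^10, C_2 ≅ Z^10, C_3 ≅ Z^5.

∂_1: C_1 → C_0 maps an edge to its endpoints' difference, ∂[p,q] = q − p.
The resulting 5×10 matrix has rank 4, and its Smith normal form has invariant factors (1,1,1,1).

∂_2: C_2 → C_1 sends each 2-simplex [p,q,r] to [q,r] − [p,r] + [p,q]. For instance
  ∂[1,2,5] = [2,5] − [1,5] + [1,2],
  ∂[2,4,5] = [4,5] − [2,5] + [2,4].
The 10×10 boundary matrix has rank 6 and Smith normal form diag(1,1,1,1,1,1).

The boundary map ∂_3: C_3 → C_2 sends each 3-simplex σ to the alternating sum Σ_i (−1)^i (σ with its i-th vertex removed). For instance
  ∂[1,2,3,5] = [2,3,5] − [1,3,5] + [1,2,5] − [1,2,3],
  ∂[2,3,4,5] = [3,4,5] − [2,4,5] + [2,3,5] − [2,3,4].
The resulting 10×5 matrix has rank 4, and its Smith normal form has invariant factors (1,1,1,1).

From H_k ≅ ker(∂_k) / im(∂_{k+1}) we obtain:

  H_0: rank C_0 − rank ∂_1 = 5 − 4 = 1, and the invariant factors of ∂_1 are all 1, so H_0 ≅ Z.
  H_1: rank ker ∂_1 − rank ∂_2 = (10 − 4) − 6 = 0, and the invariant factors of ∂_2 are all 1, so H_1 ≅ 0.
  H_2: rank ker ∂_2 − rank ∂_3 = (10 − 6) − 4 = 0, and the invariant factors of ∂_3 are all 1, so H_2 ≅ 0.
  H_3: rank ker ∂_3 − rank ∂_4 = (5 − 4) − 0 = 1, and there is no ∂_4, so H_3 ≅ Z.

As a check, the Euler characteristic is 5 − 10 + 10 − 5 = 0, which agrees with 1 − 0 + 0 − 1 = 0.

H_0 ≅ Z,  H_1 = 0,  H_2 = 0,  H_3 ≅ Z.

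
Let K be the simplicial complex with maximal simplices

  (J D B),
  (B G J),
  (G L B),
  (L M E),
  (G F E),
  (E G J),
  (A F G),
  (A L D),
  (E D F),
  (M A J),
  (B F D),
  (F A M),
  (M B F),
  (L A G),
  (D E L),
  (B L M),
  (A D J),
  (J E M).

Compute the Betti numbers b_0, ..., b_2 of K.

b_0 = 1, b_1 = 2, b_2 = 1.

Take the total order A < B < D < E < F < G < J < L < M on the vertex set. Then K (dimension 2) consists of the simplices:

  0-simplices (9): A, B, D, E, F, G, J, L, M
  1-simplices (27): AD, AF, AG, AJ, AL, AM, BD, BF, BG, BJ, BL, BM, DE, DF, DJ, DL, EF, EG, EJ, EL, EM, FG, FM, GJ, GL, JM, LM
  2-simplices (18): ADJ, ADL, AFG, AFM, AGL, AJM, BDF, BDJ, BFM, BGJ, BGL, BLM, DEF, DEL, EFG, EGJ, EJM, ELM

giving chain groups C_0 ≅ Z^9, C_1 ≅ Z^27, C_2 ≅ Z^18.

The boundary map ∂_1: C_1 → C_0 sends each edge [p,q] (with p < q) to q − p. For instance
  ∂EG = G − E.
As a 9×27 matrix over Z this has rank 8, with invariant factors (1,1,1,1,1,1,1,1).

The boundary map ∂_2: C_2 → C_1 acts by ∂[p,q,r] = [q,r] − [p,r] + [p,q]. For instance
  ∂EFG = FG − EG + EF,
  ∂ADJ = DJ − AJ + AD.
The 27×18 boundary matrix has rank 17 and Smith normal form diag(1,1,1,1,1,1,1,1,1,1,1,1,1,1,1,1,1).

Computing H_k = (kernel of ∂_k) / (image of ∂_{k+1}):

  H_0: rank C_0 − rank ∂_1 = 9 − 8 = 1, and the invariant factors of ∂_1 are all 1, so H_0 = Z.
  H_1: rank ker ∂_1 − rank ∂_2 = (27 − 8) − 17 = 2, and the invariant factors of ∂_2 are all 1, so H_1 = Z^2.
  H_2: rank ker ∂_2 − rank ∂_3 = (18 − 17) − 0 = 1, and there is no ∂_3, so H_2 = Z.

Hence the Betti numbers are b_0 = 1, b_1 = 2, b_2 = 1.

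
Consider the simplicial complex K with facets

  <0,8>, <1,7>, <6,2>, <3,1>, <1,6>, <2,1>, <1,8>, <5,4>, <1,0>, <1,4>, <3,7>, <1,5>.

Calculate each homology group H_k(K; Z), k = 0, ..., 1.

H_0 = Z,  H_1 = Z^4.

Take the total order 0 < 1 < 2 < 3 < 4 < 5 < 6 < 7 < 8 on the vertex set. Then K (dimension 1) consists of the simplices:

  0-simplices (9): [0], [1], [2], [3], [4], [5], [6], [7], [8]
  1-simplices (12): [0,1], [0,8], [1,2], [1,3], [1,4], [1,5], [1,6], [1,7], [1,8], [2,6], [3,7], [4,5]

giving chain groups C_0 ≅ Z^9, C_1 ≅ Z^12.

∂_1: C_1 → C_0 is given by ∂[p,q] = [q] − [p]. For instance
  ∂[1,6] = [6] − [1].
The 9×12 boundary matrix has rank 8 and Smith normal form diag(1,1,1,1,1,1,1,1).

Now H_k = ker ∂_k / im ∂_{k+1}, so:

  H_0: rank C_0 − rank ∂_1 = 9 − 8 = 1, and the invariant factors of ∂_1 are all 1, so H_0 ≅ Z.
  H_1: rank ker ∂_1 − rank ∂_2 = (12 − 8) − 0 = 4, and there is no ∂_2, so H_1 ≅ Z^4.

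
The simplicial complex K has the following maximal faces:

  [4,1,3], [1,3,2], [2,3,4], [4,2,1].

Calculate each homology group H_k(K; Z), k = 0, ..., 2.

H_0 ≅ Z,  H_1 = 0,  H_2 ≅ Z.

Take the total order 1 < 2 < 3 < 4 on the vertex set. Then K (dimension 2) consists of the simplices:

  0-simplices (4): [1], [2], [3], [4]
  1-simplices (6): [1,2], [1,3], [1,4], [2,3], [2,4], [3,4]
  2-simplices (4): [1,2,3], [1,2,4], [1,3,4], [2,3,4]

giving chain groups C_0 ≅ Z^4, C_1 ≅ Z^6, C_2 ≅ Z^4.

The boundary map ∂_1: C_1 → C_0 sends each edge [p,q] (with p < q) to q − p.
As a 4×6 matrix over Z this has rank 3, with invariant factors (1,1,1).

The boundary map ∂_2: C_2 → C_1 maps a triangle to the signed sum of its edges. For instance
  ∂[1,2,3] = [2,3] − [1,3] + [1,2],
  ∂[1,3,4] = [3,4] − [1,4] + [1,3].
As a 6×4 matrix over Z this has rank 3, with invariant factors (1,1,1).

Reading off H_k = ker ∂_k / im ∂_{k+1}:

  H_0: rank C_0 − rank ∂_1 = 4 − 3 = 1, and the invariant factors of ∂_1 are all 1, so H_0 ≅ Z.
  H_1: rank ker ∂_1 − rank ∂_2 = (6 − 3) − 3 = 0, and the invariant factors of ∂_2 are all 1, so H_1 ≅ 0.
  H_2: rank ker ∂_2 − rank ∂_3 = (4 − 3) − 0 = 1, and there is no ∂_3, so H_2 ≅ Z.

(K is a triangulation of the 2-sphere S^2.)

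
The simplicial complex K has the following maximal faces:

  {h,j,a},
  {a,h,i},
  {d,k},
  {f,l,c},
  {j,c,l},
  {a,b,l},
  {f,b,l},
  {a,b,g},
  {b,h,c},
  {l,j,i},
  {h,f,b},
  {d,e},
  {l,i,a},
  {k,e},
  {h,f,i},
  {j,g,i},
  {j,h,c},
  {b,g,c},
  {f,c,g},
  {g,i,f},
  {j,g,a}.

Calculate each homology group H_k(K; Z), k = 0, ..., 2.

Fix the vertex order a < b < c < d < e < f < g < h < i < j < k < l and write every simplex with vertices in increasing order. Then dim K = 2 and the simplices of K are:

  0-simplices (12): a, b, c, d, e, f, g, h, i, j, k, l
  1-simplices (30): ab, ag, ah, ai, aj, al, bc, bf, bg, bh, bl, cf, cg, ch, cj, cl, de, dk, ek, fg, fh, fi, fl, gi, gj, hi, hj, ij, il, jl
  2-simplices (18): abg, abl, agj, ahi, ahj, ail, bcg, bch, bfh, bfl, cfg, cfl, chj, cjl, fgi, fhi, gij, ijl

so the chain groups are C_0 ≅ Z^12, C_1 ≅ Z^30, C_2 ≅ Z^18.

Boundary ∂_1: C_1 → C_0 is given by ∂[p,q] = [q] − [p].
The 12×30 boundary matrix has rank 10 and Smith normal form diag(1,1,1,1,1,1,1,1,1,1).

Boundary ∂_2: C_2 → C_1 acts by ∂[p,q,r] = [q,r] − [p,r] + [p,q]. For instance
  ∂ijl = jl − il + ij,
  ∂chj = hj − cj + ch.
The resulting 30×18 matrix has rank 18, and its Smith normal form has invariant factors (1,1,1,1,1,1,1,1,1,1,1,1,1,1,1,1,1,2).

From H_k ≅ ker(∂_k) / im(∂_{k+1}) we obtain:

  H_0: rank C_0 − rank ∂_1 = 12 − 10 = 2, and the invariant factors of ∂_1 are all 1, so H_0 = Z^2.
  H_1: rank ker ∂_1 − rank ∂_2 = (30 − 10) − 18 = 2, and ∂_2 has invariant factor 2 > 1, so H_1 = Z^2 ⊕ Z/2.
  H_2: rank ker ∂_2 − rank ∂_3 = (18 − 18) − 0 = 0, and there is no ∂_3, so H_2 = 0.

As a check, the Euler characteristic is 12 − 30 + 18 = 0, which agrees with 2 − 2 + 0 = 0.

H_0 = Z^2,  H_1 = Z^2 ⊕ Z/2,  H_2 = 0.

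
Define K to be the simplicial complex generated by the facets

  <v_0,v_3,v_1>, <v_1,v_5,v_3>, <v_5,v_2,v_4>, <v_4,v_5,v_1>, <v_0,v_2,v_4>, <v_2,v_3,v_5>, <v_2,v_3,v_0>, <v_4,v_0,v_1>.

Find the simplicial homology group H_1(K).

Fix the vertex order v_0 < v_1 < v_2 < v_3 < v_4 < v_5 and write every simplex with vertices in increasing order. Then dim K = 2 and the simplices of K are:

  0-simplices (6): [v_0], [v_1], [v_2], [v_3], [v_4], [v_5]
  1-simplices (12): [v_0,v_1], [v_0,v_2], [v_0,v_3], [v_0,v_4], [v_1,v_3], [v_1,v_4], [v_1,v_5], [v_2,v_3], [v_2,v_4], [v_2,v_5], [v_3,v_5], [v_4,v_5]
  2-simplices (8): [v_0,v_1,v_3], [v_0,v_1,v_4], [v_0,v_2,v_3], [v_0,v_2,v_4], [v_1,v_3,v_5], [v_1,v_4,v_5], [v_2,v_3,v_5], [v_2,v_4,v_5]

Hence C_0 ≅ Z^6, C_1 ≅ Z^12, C_2 ≅ Z^8.

Boundary ∂_1: C_1 → C_0 sends each edge [p,q] (with p < q) to q − p.
The 6×12 boundary matrix has rank 5 and Smith normal form diag(1,1,1,1,1).

∂_2: C_2 → C_1 acts by ∂[p,q,r] = [q,r] − [p,r] + [p,q]. For instance
  ∂[v_2,v_4,v_5] = [v_4,v_5] − [v_2,v_5] + [v_2,v_4],
  ∂[v_2,v_3,v_5] = [v_3,v_5] − [v_2,v_5] + [v_2,v_3].
The resulting 12×8 matrix has rank 7, and its Smith normal form has invariant factors (1,1,1,1,1,1,1).

Computing H_k = (kernel of ∂_k) / (image of ∂_{k+1}):

  H_1: rank ker ∂_1 − rank ∂_2 = (12 − 5) − 7 = 0, and the invariant factors of ∂_2 are all 1, so H_1 ≅ 0.

(K is a triangulation of the 2-sphere S^2.)

H_1 = 0.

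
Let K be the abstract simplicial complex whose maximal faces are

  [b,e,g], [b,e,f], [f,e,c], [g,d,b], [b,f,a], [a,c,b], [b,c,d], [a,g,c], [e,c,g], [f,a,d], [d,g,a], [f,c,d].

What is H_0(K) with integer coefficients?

H_0 = Z.

We work with the vertex ordering a < b < c < d < e < f < g. The simplices of K, each written with vertices in increasing order, are:

  0-simplices (7): a, b, c, d, e, f, g
  1-simplices (18): ab, ac, ad, af, ag, bc, bd, be, bf, bg, cd, ce, cf, cg, df, dg, ef, eg
  2-simplices (12): abc, abf, acg, adf, adg, bcd, bdg, bef, beg, cdf, cef, ceg

Hence C_0 ≅ Z^7, C_1 ≅ Z^18, C_2 ≅ Z^12.

The boundary map ∂_1: C_1 → C_0 sends each edge [p,q] (with p < q) to q − p.
The resulting 7×18 matrix has rank 6, and its Smith normal form has invariant factors (1,1,1,1,1,1).

The boundary map ∂_2: C_2 → C_1 maps a triangle to the signed sum of its edges. For instance
  ∂adf = df − af + ad,
  ∂beg = eg − bg + be.
The 18×12 boundary matrix has rank 12 and Smith normal form diag(1,1,1,1,1,1,1,1,1,1,1,2).

Now H_k = ker ∂_k / im ∂_{k+1}, so:

  H_0: rank C_0 − rank ∂_1 = 7 − 6 = 1, and the invariant factors of ∂_1 are all 1, so H_0 = Z.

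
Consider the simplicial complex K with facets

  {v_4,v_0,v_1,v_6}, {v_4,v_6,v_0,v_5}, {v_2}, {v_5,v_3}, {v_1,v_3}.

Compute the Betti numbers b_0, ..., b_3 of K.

K has 7 vertices, 11 edges, 7 triangles, 2 3-simplices.
rank ∂_0 = 0, rank ∂_1 = 5 ⇒ b_0 = 7 − 0 − 5 = 2; all invariant factors of ∂_1 are 1 so no torsion. So H_0 ≅ Z^2.
rank ∂_1 = 5, rank ∂_2 = 5 ⇒ b_1 = 11 − 5 − 5 = 1; all invariant factors of ∂_2 are 1 so no torsion. So H_1 ≅ Z.
rank ∂_2 = 5, rank ∂_3 = 2 ⇒ b_2 = 7 − 5 − 2 = 0; all invariant factors of ∂_3 are 1 so no torsion. So H_2 ≅ 0.
rank ∂_3 = 2, rank ∂_4 = 0 ⇒ b_3 = 2 − 2 − 0 = 0. So H_3 ≅ 0.

b_0 = 2, b_1 = 1, b_2 = 0, b_3 = 0.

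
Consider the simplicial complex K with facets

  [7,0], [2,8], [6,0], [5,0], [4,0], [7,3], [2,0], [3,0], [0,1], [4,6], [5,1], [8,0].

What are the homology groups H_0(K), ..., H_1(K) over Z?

H_0 ≅ Z,  H_1 ≅ Z^4.

Take the total order 0 < 1 < 2 < 3 < 4 < 5 < 6 < 7 < 8 on the vertex set. Then K (dimension 1) consists of the simplices:

  0-simplices (9): [0], [1], [2], [3], [4], [5], [6], [7], [8]
  1-simplices (12): [0,1], [0,2], [0,3], [0,4], [0,5], [0,6], [0,7], [0,8], [1,5], [2,8], [3,7], [4,6]

Hence C_0 ≅ Z^9, C_1 ≅ Z^12.

The boundary map ∂_1: C_1 → C_0 maps an edge to its endpoints' difference, ∂[p,q] = q − p. For instance
  ∂[3,7] = [7] − [3].
The resulting 9×12 matrix has rank 8, and its Smith normal form has invariant factors (1,1,1,1,1,1,1,1).

Now H_k = ker ∂_k / im ∂_{k+1}, so:

  H_0: rank C_0 − rank ∂_1 = 9 − 8 = 1, and the invariant factors of ∂_1 are all 1, so H_0 ≅ Z.
  H_1: rank ker ∂_1 − rank ∂_2 = (12 − 8) − 0 = 4, and there is no ∂_2, so H_1 ≅ Z^4.

As a check, the Euler characteristic is 9 − 12 = -3, which agrees with 1 − 4 = -3.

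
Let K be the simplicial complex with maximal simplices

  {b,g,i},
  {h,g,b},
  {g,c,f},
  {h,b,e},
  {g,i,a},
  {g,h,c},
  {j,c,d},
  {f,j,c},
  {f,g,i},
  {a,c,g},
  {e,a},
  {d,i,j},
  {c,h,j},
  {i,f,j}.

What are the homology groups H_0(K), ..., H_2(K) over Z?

H_0 ≅ Z,  H_1 ≅ Z,  H_2 = 0.

Fix the vertex order a < b < c < d < e < f < g < h < i < j and write every simplex with vertices in increasing order. Then dim K = 2 and the simplices of K are:

  0-simplices (10): a, b, c, d, e, f, g, h, i, j
  1-simplices (23): ac, ae, ag, ai, be, bg, bh, bi, cd, cf, cg, ch, cj, di, dj, eh, fg, fi, fj, gh, gi, hj, ij
  2-simplices (13): acg, agi, beh, bgh, bgi, cdj, cfg, cfj, cgh, chj, dij, fgi, fij

giving chain groups C_0 ≅ Z^10, C_1 ≅ Z^23, C_2 ≅ Z^13.

∂_1: C_1 → C_0 maps an edge to its endpoints' difference, ∂[p,q] = q − p.
The 10×23 boundary matrix has rank 9 and Smith normal form diag(1,1,1,1,1,1,1,1,1).

Boundary ∂_2: C_2 → C_1 sends each 2-simplex [p,q,r] to [q,r] − [p,r] + [p,q]. For instance
  ∂cdj = dj − cj + cd,
  ∂fgi = gi − fi + fg.
This gives a 23×13 integer matrix of rank 13; reducing to Smith normal form yields diagonal entries (1,1,1,1,1,1,1,1,1,1,1,1,1).

Reading off H_k = ker ∂_k / im ∂_{k+1}:

  H_0: rank C_0 − rank ∂_1 = 10 − 9 = 1, and the invariant factors of ∂_1 are all 1, so H_0 = Z.
  H_1: rank ker ∂_1 − rank ∂_2 = (23 − 9) − 13 = 1, and the invariant factors of ∂_2 are all 1, so H_1 = Z.
  H_2: rank ker ∂_2 − rank ∂_3 = (13 − 13) − 0 = 0, and there is no ∂_3, so H_2 = 0.

As a check, the Euler characteristic is 10 − 23 + 13 = 0, which agrees with 1 − 1 + 0 = 0.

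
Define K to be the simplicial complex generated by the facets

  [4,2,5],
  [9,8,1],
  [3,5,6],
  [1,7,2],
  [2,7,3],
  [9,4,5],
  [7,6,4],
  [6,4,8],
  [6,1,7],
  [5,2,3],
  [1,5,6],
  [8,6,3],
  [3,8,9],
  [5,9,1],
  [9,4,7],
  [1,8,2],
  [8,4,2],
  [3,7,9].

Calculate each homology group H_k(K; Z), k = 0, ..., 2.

H_0 = Z,  H_1 = Z^2,  H_2 = Z.

K has 9 vertices, 27 edges, 18 triangles.
rank ∂_0 = 0, rank ∂_1 = 8 ⇒ b_0 = 9 − 0 − 8 = 1; all invariant factors of ∂_1 are 1 so no torsion. So H_0 ≅ Z.
rank ∂_1 = 8, rank ∂_2 = 17 ⇒ b_1 = 27 − 8 − 17 = 2; all invariant factors of ∂_2 are 1 so no torsion. So H_1 ≅ Z^2.
rank ∂_2 = 17, rank ∂_3 = 0 ⇒ b_2 = 18 − 17 − 0 = 1. So H_2 ≅ Z.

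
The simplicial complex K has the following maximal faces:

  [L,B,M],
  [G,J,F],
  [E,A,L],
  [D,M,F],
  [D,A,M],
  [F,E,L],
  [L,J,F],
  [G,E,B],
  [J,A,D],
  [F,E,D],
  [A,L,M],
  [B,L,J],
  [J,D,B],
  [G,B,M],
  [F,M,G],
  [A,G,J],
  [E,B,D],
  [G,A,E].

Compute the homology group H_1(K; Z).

H_1 = Z^2.

We work with the vertex ordering A < B < D < E < F < G < J < L < M. The simplices of K, each written with vertices in increasing order, are:

  0-simplices (9): A, B, D, E, F, G, J, L, M
  1-simplices (27): AD, AE, AG, AJ, AL, AM, BD, BE, BG, BJ, BL, BM, DE, DF, DJ, DM, EF, EG, EL, FG, FJ, FL, FM, GJ, GM, JL, LM
  2-simplices (18): ADJ, ADM, AEG, AEL, AGJ, ALM, BDE, BDJ, BEG, BGM, BJL, BLM, DEF, DFM, EFL, FGJ, FGM, FJL

giving chain groups C_0 ≅ Z^9, C_1 ≅ Z^27, C_2 ≅ Z^18.

∂_1: C_1 → C_0 maps an edge to its endpoints' difference, ∂[p,q] = q − p.
As a 9×27 matrix over Z this has rank 8, with invariant factors (1,1,1,1,1,1,1,1).

Boundary ∂_2: C_2 → C_1 sends each 2-simplex [p,q,r] to [q,r] − [p,r] + [p,q]. For instance
  ∂BLM = LM − BM + BL,
  ∂DFM = FM − DM + DF.
As a 27×18 matrix over Z this has rank 17, with invariant factors (1,1,1,1,1,1,1,1,1,1,1,1,1,1,1,1,1).

Now H_k = ker ∂_k / im ∂_{k+1}, so:

  H_1: rank ker ∂_1 − rank ∂_2 = (27 − 8) − 17 = 2, and the invariant factors of ∂_2 are all 1, so H_1 ≅ Z^2.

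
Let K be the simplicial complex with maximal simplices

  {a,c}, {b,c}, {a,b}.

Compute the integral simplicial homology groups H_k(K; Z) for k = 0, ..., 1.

We work with the vertex ordering a < b < c. The simplices of K, each written with vertices in increasing order, are:

  0-simplices (3): a, b, c
  1-simplices (3): ab, ac, bc

so the chain groups are C_0 ≅ Z^3, C_1 ≅ Z^3.

The boundary map ∂_1: C_1 → C_0 sends each edge [p,q] (with p < q) to q − p. For instance
  ∂ab = b − a.
This gives a 3×3 integer matrix of rank 2; reducing to Smith normal form yields diagonal entries (1,1).

Reading off H_k = ker ∂_k / im ∂_{k+1}:

  H_0: rank C_0 − rank ∂_1 = 3 − 2 = 1, and the invariant factors of ∂_1 are all 1, so H_0 ≅ Z.
  H_1: rank ker ∂_1 − rank ∂_2 = (3 − 2) − 0 = 1, and there is no ∂_2, so H_1 ≅ Z.

(K is a triangulation of the circle S^1.)

H_0 ≅ Z,  H_1 ≅ Z.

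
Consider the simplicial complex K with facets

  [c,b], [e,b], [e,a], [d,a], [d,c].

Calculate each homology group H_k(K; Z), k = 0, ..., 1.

H_0 ≅ Z,  H_1 ≅ Z.

Fix the vertex order a < b < c < d < e and write every simplex with vertices in increasing order. Then dim K = 1 and the simplices of K are:

  0-simplices (5): a, b, c, d, e
  1-simplices (5): ad, ae, bc, be, cd

Hence C_0 ≅ Z^5, C_1 ≅ Z^5.

∂_1: C_1 → C_0 is given by ∂[p,q] = [q] − [p]. For instance
  ∂cd = d − c.
This gives a 5×5 integer matrix of rank 4; reducing to Smith normal form yields diagonal entries (1,1,1,1).

Computing H_k = (kernel of ∂_k) / (image of ∂_{k+1}):

  H_0: rank C_0 − rank ∂_1 = 5 − 4 = 1, and the invariant factors of ∂_1 are all 1, so H_0 ≅ Z.
  H_1: rank ker ∂_1 − rank ∂_2 = (5 − 4) − 0 = 1, and there is no ∂_2, so H_1 ≅ Z.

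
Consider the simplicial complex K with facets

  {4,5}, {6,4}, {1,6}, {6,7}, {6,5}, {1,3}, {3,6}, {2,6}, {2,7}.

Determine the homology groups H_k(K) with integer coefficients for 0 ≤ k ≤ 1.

H_0 = Z,  H_1 = Z^3.

Order the vertices as 1 < 2 < 3 < 4 < 5 < 6 < 7. Listing each simplex with vertices in this order, K has dimension 1 with simplices:

  0-simplices (7): [1], [2], [3], [4], [5], [6], [7]
  1-simplices (9): [1,3], [1,6], [2,6], [2,7], [3,6], [4,5], [4,6], [5,6], [6,7]

giving chain groups C_0 ≅ Z^7, C_1 ≅ Z^9.

∂_1: C_1 → C_0 sends each edge [p,q] (with p < q) to q − p. For instance
  ∂[6,7] = [7] − [6].
The 7×9 boundary matrix has rank 6 and Smith normal form diag(1,1,1,1,1,1).

Now H_k = ker ∂_k / im ∂_{k+1}, so:

  H_0: rank C_0 − rank ∂_1 = 7 − 6 = 1, and the invariant factors of ∂_1 are all 1, so H_0 ≅ Z.
  H_1: rank ker ∂_1 − rank ∂_2 = (9 − 6) − 0 = 3, and there is no ∂_2, so H_1 ≅ Z^3.

As a check, the Euler characteristic is 7 − 9 = -2, which agrees with 1 − 3 = -2.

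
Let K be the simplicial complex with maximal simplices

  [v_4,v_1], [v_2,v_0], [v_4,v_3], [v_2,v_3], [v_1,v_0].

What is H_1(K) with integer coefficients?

H_1 = Z.

Take the total order v_0 < v_1 < v_2 < v_3 < v_4 on the vertex set. Then K (dimension 1) consists of the simplices:

  0-simplices (5): [v_0], [v_1], [v_2], [v_3], [v_4]
  1-simplices (5): [v_0,v_1], [v_0,v_2], [v_1,v_4], [v_2,v_3], [v_3,v_4]

Hence C_0 ≅ Z^5, C_1 ≅ Z^5.

The boundary map ∂_1: C_1 → C_0 sends each edge [p,q] (with p < q) to q − p. For instance
  ∂[v_0,v_1] = [v_1] − [v_0].
This gives a 5×5 integer matrix of rank 4; reducing to Smith normal form yields diagonal entries (1,1,1,1).

Computing H_k = (kernel of ∂_k) / (image of ∂_{k+1}):

  H_1: rank ker ∂_1 − rank ∂_2 = (5 − 4) − 0 = 1, and there is no ∂_2, so H_1 ≅ Z.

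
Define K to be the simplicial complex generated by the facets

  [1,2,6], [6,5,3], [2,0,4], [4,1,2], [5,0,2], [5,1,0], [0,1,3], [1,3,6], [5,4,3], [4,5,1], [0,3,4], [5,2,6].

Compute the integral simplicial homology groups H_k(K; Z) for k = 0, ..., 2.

Take the total order 0 < 1 < 2 < 3 < 4 < 5 < 6 on the vertex set. Then K (dimension 2) consists of the simplices:

  0-simplices (7): [0], [1], [2], [3], [4], [5], [6]
  1-simplices (18): [0,1], [0,2], [0,3], [0,4], [0,5], [1,2], [1,3], [1,4], [1,5], [1,6], [2,4], [2,5], [2,6], [3,4], [3,5], [3,6], [4,5], [5,6]
  2-simplices (12): [0,1,3], [0,1,5], [0,2,4], [0,2,5], [0,3,4], [1,2,4], [1,2,6], [1,3,6], [1,4,5], [2,5,6], [3,4,5], [3,5,6]

Hence C_0 ≅ Z^7, C_1 ≅ Z^18, C_2 ≅ Z^12.

The boundary map ∂_1: C_1 → C_0 sends each edge [p,q] (with p < q) to q − p.
The resulting 7×18 matrix has rank 6, and its Smith normal form has invariant factors (1,1,1,1,1,1).

∂_2: C_2 → C_1 sends each 2-simplex [p,q,r] to [q,r] − [p,r] + [p,q]. For instance
  ∂[0,2,4] = [2,4] − [0,4] + [0,2],
  ∂[2,5,6] = [5,6] − [2,6] + [2,5].
This gives a 18×12 integer matrix of rank 12; reducing to Smith normal form yields diagonal entries (1,1,1,1,1,1,1,1,1,1,1,2).

Computing H_k = (kernel of ∂_k) / (image of ∂_{k+1}):

  H_0: rank C_0 − rank ∂_1 = 7 − 6 = 1, and the invariant factors of ∂_1 are all 1, so H_0 = Z.
  H_1: rank ker ∂_1 − rank ∂_2 = (18 − 6) − 12 = 0, and ∂_2 has invariant factor 2 > 1, so H_1 = Z/2.
  H_2: rank ker ∂_2 − rank ∂_3 = (12 − 12) − 0 = 0, and there is no ∂_3, so H_2 = 0.

H_0 ≅ Z,  H_1 ≅ Z/2,  H_2 = 0.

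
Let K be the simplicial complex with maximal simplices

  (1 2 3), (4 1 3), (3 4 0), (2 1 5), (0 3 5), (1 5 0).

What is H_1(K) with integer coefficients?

H_1 = Z.

Order the vertices as 0 < 1 < 2 < 3 < 4 < 5. Listing each simplex with vertices in this order, K has dimension 2 with simplices:

  0-simplices (6): [0], [1], [2], [3], [4], [5]
  1-simplices (12): [0,1], [0,3], [0,4], [0,5], [1,2], [1,3], [1,4], [1,5], [2,3], [2,5], [3,4], [3,5]
  2-simplices (6): [0,1,5], [0,3,4], [0,3,5], [1,2,3], [1,2,5], [1,3,4]

so the chain groups are C_0 ≅ Z^6, C_1 ≅ Z^12, C_2 ≅ Z^6.

Boundary ∂_1: C_1 → C_0 maps an edge to its endpoints' difference, ∂[p,q] = q − p.
As a 6×12 matrix over Z this has rank 5, with invariant factors (1,1,1,1,1).

The boundary map ∂_2: C_2 → C_1 maps a triangle to the signed sum of its edges. For instance
  ∂[1,3,4] = [3,4] − [1,4] + [1,3],
  ∂[0,1,5] = [1,5] − [0,5] + [0,1].
The resulting 12×6 matrix has rank 6, and its Smith normal form has invariant factors (1,1,1,1,1,1).

Computing H_k = (kernel of ∂_k) / (image of ∂_{k+1}):

  H_1: rank ker ∂_1 − rank ∂_2 = (12 − 5) − 6 = 1, and the invariant factors of ∂_2 are all 1, so H_1 = Z.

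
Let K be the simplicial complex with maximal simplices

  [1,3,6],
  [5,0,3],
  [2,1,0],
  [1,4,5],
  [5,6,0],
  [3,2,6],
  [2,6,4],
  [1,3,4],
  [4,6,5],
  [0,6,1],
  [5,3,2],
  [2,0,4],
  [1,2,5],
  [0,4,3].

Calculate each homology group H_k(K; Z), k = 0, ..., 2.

H_0 ≅ Z,  H_1 ≅ Z^2,  H_2 ≅ Z.

Fix the vertex order 0 < 1 < 2 < 3 < 4 < 5 < 6 and write every simplex with vertices in increasing order. Then dim K = 2 and the simplices of K are:

  0-simplices (7): [0], [1], [2], [3], [4], [5], [6]
  1-simplices (21): [0,1], [0,2], [0,3], [0,4], [0,5], [0,6], [1,2], [1,3], [1,4], [1,5], [1,6], [2,3], [2,4], [2,5], [2,6], [3,4], [3,5], [3,6], [4,5], [4,6], [5,6]
  2-simplices (14): [0,1,2], [0,1,6], [0,2,4], [0,3,4], [0,3,5], [0,5,6], [1,2,5], [1,3,4], [1,3,6], [1,4,5], [2,3,5], [2,3,6], [2,4,6], [4,5,6]

giving chain groups C_0 ≅ Z^7, C_1 ≅ Z^21, C_2 ≅ Z^14.

∂_1: C_1 → C_0 sends each edge [p,q] (with p < q) to q − p. For instance
  ∂[0,1] = [1] − [0].
As a 7×21 matrix over Z this has rank 6, with invariant factors (1,1,1,1,1,1).

Boundary ∂_2: C_2 → C_1 acts by ∂[p,q,r] = [q,r] − [p,r] + [p,q]. For instance
  ∂[0,5,6] = [5,6] − [0,6] + [0,5],
  ∂[0,2,4] = [2,4] − [0,4] + [0,2].
This gives a 21×14 integer matrix of rank 13; reducing to Smith normal form yields diagonal entries (1,1,1,1,1,1,1,1,1,1,1,1,1).

From H_k ≅ ker(∂_k) / im(∂_{k+1}) we obtain:

  H_0: rank C_0 − rank ∂_1 = 7 − 6 = 1, and the invariant factors of ∂_1 are all 1, so H_0 = Z.
  H_1: rank ker ∂_1 − rank ∂_2 = (21 − 6) − 13 = 2, and the invariant factors of ∂_2 are all 1, so H_1 = Z^2.
  H_2: rank ker ∂_2 − rank ∂_3 = (14 − 13) − 0 = 1, and there is no ∂_3, so H_2 = Z.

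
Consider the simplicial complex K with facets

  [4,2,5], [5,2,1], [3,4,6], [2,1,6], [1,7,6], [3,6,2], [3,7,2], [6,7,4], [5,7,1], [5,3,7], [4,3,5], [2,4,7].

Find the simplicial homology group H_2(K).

Take the total order 1 < 2 < 3 < 4 < 5 < 6 < 7 on the vertex set. Then K (dimension 2) consists of the simplices:

  0-simplices (7): [1], [2], [3], [4], [5], [6], [7]
  1-simplices (18): [1,2], [1,5], [1,6], [1,7], [2,3], [2,4], [2,5], [2,6], [2,7], [3,4], [3,5], [3,6], [3,7], [4,5], [4,6], [4,7], [5,7], [6,7]
  2-simplices (12): [1,2,5], [1,2,6], [1,5,7], [1,6,7], [2,3,6], [2,3,7], [2,4,5], [2,4,7], [3,4,5], [3,4,6], [3,5,7], [4,6,7]

Hence C_0 ≅ Z^7, C_1 ≅ Z^18, C_2 ≅ Z^12.

The boundary map ∂_1: C_1 → C_0 maps an edge to its endpoints' difference, ∂[p,q] = q − p.
This gives a 7×18 integer matrix of rank 6; reducing to Smith normal form yields diagonal entries (1,1,1,1,1,1).

Boundary ∂_2: C_2 → C_1 acts by ∂[p,q,r] = [q,r] − [p,r] + [p,q]. For instance
  ∂[3,4,5] = [4,5] − [3,5] + [3,4],
  ∂[2,3,7] = [3,7] − [2,7] + [2,3].
The 18×12 boundary matrix has rank 12 and Smith normal form diag(1,1,1,1,1,1,1,1,1,1,1,2).

Reading off H_k = ker ∂_k / im ∂_{k+1}:

  H_2: rank ker ∂_2 − rank ∂_3 = (12 − 12) − 0 = 0, and there is no ∂_3, so H_2 = 0.

(K is a triangulation of the real projective plane RP^2.)

H_2 ≅ 0.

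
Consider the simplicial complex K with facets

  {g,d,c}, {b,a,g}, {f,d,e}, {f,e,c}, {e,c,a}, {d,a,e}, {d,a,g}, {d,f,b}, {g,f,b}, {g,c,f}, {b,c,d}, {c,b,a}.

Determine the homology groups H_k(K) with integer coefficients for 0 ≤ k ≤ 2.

Order the vertices as a < b < c < d < e < f < g. Listing each simplex with vertices in this order, K has dimension 2 with simplices:

  0-simplices (7): a, b, c, d, e, f, g
  1-simplices (18): ab, ac, ad, ae, ag, bc, bd, bf, bg, cd, ce, cf, cg, de, df, dg, ef, fg
  2-simplices (12): abc, abg, ace, ade, adg, bcd, bdf, bfg, cdg, cef, cfg, def

Hence C_0 ≅ Z^7, C_1 ≅ Z^18, C_2 ≅ Z^12.

∂_1: C_1 → C_0 maps an edge to its endpoints' difference, ∂[p,q] = q − p. For instance
  ∂ef = f − e.
The 7×18 boundary matrix has rank 6 and Smith normal form diag(1,1,1,1,1,1).

Boundary ∂_2: C_2 → C_1 sends each 2-simplex [p,q,r] to [q,r] − [p,r] + [p,q]. For instance
  ∂def = ef − df + de,
  ∂bcd = cd − bd + bc.
The resulting 18×12 matrix has rank 12, and its Smith normal form has invariant factors (1,1,1,1,1,1,1,1,1,1,1,2).

Reading off H_k = ker ∂_k / im ∂_{k+1}:

  H_0: rank C_0 − rank ∂_1 = 7 − 6 = 1, and the invariant factors of ∂_1 are all 1, so H_0 = Z.
  H_1: rank ker ∂_1 − rank ∂_2 = (18 − 6) − 12 = 0, and ∂_2 has invariant factor 2 > 1, so H_1 = Z/2.
  H_2: rank ker ∂_2 − rank ∂_3 = (12 − 12) − 0 = 0, and there is no ∂_3, so H_2 = 0.

As a check, the Euler characteristic is 7 − 18 + 12 = 1, which agrees with 1 − 0 + 0 = 1.

H_0 ≅ Z,  H_1 ≅ Z/2,  H_2 = 0.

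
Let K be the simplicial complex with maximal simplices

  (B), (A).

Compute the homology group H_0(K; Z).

Fix the vertex order A < B and write every simplex with vertices in increasing order. Then dim K = 0 and the simplices of K are:

  0-simplices (2): A, B

so the chain groups are C_0 ≅ Z^2.

From H_k ≅ ker(∂_k) / im(∂_{k+1}) we obtain:

  H_0: rank C_0 − rank ∂_1 = 2 − 0 = 2, and there is no ∂_1, so H_0 = Z^2.

H_0 ≅ Z^2.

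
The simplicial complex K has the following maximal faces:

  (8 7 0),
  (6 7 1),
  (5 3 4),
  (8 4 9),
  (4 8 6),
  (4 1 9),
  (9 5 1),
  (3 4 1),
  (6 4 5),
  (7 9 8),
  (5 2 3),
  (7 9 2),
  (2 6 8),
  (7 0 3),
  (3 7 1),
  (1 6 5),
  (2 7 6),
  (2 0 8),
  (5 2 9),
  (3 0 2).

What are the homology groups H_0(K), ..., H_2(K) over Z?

H_0 = Z,  H_1 = Z ⊕ Z/2,  H_2 = 0.

Fix the vertex order 0 < 1 < 2 < 3 < 4 < 5 < 6 < 7 < 8 < 9 and write every simplex with vertices in increasing order. Then dim K = 2 and the simplices of K are:

  0-simplices (10): [0], [1], [2], [3], [4], [5], [6], [7], [8], [9]
  1-simplices (30): (30 of them)
  2-simplices (20): (20 of them)

giving chain groups C_0 ≅ Z^10, C_1 ≅ Z^30, C_2 ≅ Z^20.

∂_1: C_1 → C_0 maps an edge to its endpoints' difference, ∂[p,q] = q − p. For instance
  ∂[2,7] = [7] − [2].
The resulting 10×30 matrix has rank 9, and its Smith normal form has invariant factors (1,1,1,1,1,1,1,1,1).

The boundary map ∂_2: C_2 → C_1 maps a triangle to the signed sum of its edges. For instance
  ∂[2,6,7] = [6,7] − [2,7] + [2,6],
  ∂[2,6,8] = [6,8] − [2,8] + [2,6].
This gives a 30×20 integer matrix of rank 20; reducing to Smith normal form yields diagonal entries (1,1,1,1,1,1,1,1,1,1,1,1,1,1,1,1,1,1,1,2).

Computing H_k = (kernel of ∂_k) / (image of ∂_{k+1}):

  H_0: rank C_0 − rank ∂_1 = 10 − 9 = 1, and the invariant factors of ∂_1 are all 1, so H_0 ≅ Z.
  H_1: rank ker ∂_1 − rank ∂_2 = (30 − 9) − 20 = 1, and ∂_2 has invariant factor 2 > 1, so H_1 ≅ Z ⊕ Z/2.
  H_2: rank ker ∂_2 − rank ∂_3 = (20 − 20) − 0 = 0, and there is no ∂_3, so H_2 ≅ 0.

As a check, the Euler characteristic is 10 − 30 + 20 = 0, which agrees with 1 − 1 + 0 = 0.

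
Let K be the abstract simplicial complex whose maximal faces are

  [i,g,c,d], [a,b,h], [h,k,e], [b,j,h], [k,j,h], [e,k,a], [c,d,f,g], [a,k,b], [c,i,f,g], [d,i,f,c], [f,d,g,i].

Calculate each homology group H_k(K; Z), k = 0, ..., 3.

H_0 = Z^2,  H_1 = Z,  H_2 = 0,  H_3 = Z.

K has 11 vertices, 22 edges, 16 triangles, 5 3-simplices.
rank ∂_0 = 0, rank ∂_1 = 9 ⇒ b_0 = 11 − 0 − 9 = 2; all invariant factors of ∂_1 are 1 so no torsion. So H_0 ≅ Z^2.
rank ∂_1 = 9, rank ∂_2 = 12 ⇒ b_1 = 22 − 9 − 12 = 1; all invariant factors of ∂_2 are 1 so no torsion. So H_1 ≅ Z.
rank ∂_2 = 12, rank ∂_3 = 4 ⇒ b_2 = 16 − 12 − 4 = 0; all invariant factors of ∂_3 are 1 so no torsion. So H_2 ≅ 0.
rank ∂_3 = 4, rank ∂_4 = 0 ⇒ b_3 = 5 − 4 − 0 = 1. So H_3 ≅ Z.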